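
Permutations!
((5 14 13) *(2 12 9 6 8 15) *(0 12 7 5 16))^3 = (0 6 2 14)(5 16 9 15)(7 13 12 8) = [6, 1, 14, 3, 4, 16, 2, 13, 7, 15, 10, 11, 8, 12, 0, 5, 9]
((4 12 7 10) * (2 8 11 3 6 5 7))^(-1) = [0, 1, 12, 11, 10, 6, 3, 5, 2, 9, 7, 8, 4] = (2 12 4 10 7 5 6 3 11 8)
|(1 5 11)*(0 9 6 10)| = 12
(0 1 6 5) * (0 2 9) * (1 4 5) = [4, 6, 9, 3, 5, 2, 1, 7, 8, 0] = (0 4 5 2 9)(1 6)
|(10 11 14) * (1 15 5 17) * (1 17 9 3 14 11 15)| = |(17)(3 14 10 15 5 9)| = 6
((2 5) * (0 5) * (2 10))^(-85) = (0 2 10 5) = [2, 1, 10, 3, 4, 0, 6, 7, 8, 9, 5]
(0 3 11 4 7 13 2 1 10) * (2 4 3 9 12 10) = (0 9 12 10)(1 2)(3 11)(4 7 13) = [9, 2, 1, 11, 7, 5, 6, 13, 8, 12, 0, 3, 10, 4]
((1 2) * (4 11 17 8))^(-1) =(1 2)(4 8 17 11) =[0, 2, 1, 3, 8, 5, 6, 7, 17, 9, 10, 4, 12, 13, 14, 15, 16, 11]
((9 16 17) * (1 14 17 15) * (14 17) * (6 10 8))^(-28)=(1 9 15 17 16)(6 8 10)=[0, 9, 2, 3, 4, 5, 8, 7, 10, 15, 6, 11, 12, 13, 14, 17, 1, 16]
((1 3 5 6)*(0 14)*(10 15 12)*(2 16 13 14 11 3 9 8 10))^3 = (0 5 9 15 16)(1 10 2 14 3)(6 8 12 13 11) = [5, 10, 14, 1, 4, 9, 8, 7, 12, 15, 2, 6, 13, 11, 3, 16, 0]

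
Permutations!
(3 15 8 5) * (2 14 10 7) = [0, 1, 14, 15, 4, 3, 6, 2, 5, 9, 7, 11, 12, 13, 10, 8] = (2 14 10 7)(3 15 8 5)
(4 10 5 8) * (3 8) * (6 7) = (3 8 4 10 5)(6 7) = [0, 1, 2, 8, 10, 3, 7, 6, 4, 9, 5]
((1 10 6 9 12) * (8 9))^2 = (1 6 9)(8 12 10) = [0, 6, 2, 3, 4, 5, 9, 7, 12, 1, 8, 11, 10]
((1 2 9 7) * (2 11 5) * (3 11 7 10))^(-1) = (1 7)(2 5 11 3 10 9) = [0, 7, 5, 10, 4, 11, 6, 1, 8, 2, 9, 3]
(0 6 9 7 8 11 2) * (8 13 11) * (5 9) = (0 6 5 9 7 13 11 2) = [6, 1, 0, 3, 4, 9, 5, 13, 8, 7, 10, 2, 12, 11]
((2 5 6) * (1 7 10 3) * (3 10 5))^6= (10)= [0, 1, 2, 3, 4, 5, 6, 7, 8, 9, 10]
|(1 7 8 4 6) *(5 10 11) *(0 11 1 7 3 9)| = 28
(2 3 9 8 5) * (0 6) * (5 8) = (0 6)(2 3 9 5) = [6, 1, 3, 9, 4, 2, 0, 7, 8, 5]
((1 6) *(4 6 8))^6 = (1 4)(6 8) = [0, 4, 2, 3, 1, 5, 8, 7, 6]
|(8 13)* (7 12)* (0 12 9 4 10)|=|(0 12 7 9 4 10)(8 13)|=6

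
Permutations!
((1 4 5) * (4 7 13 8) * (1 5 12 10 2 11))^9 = (13) = [0, 1, 2, 3, 4, 5, 6, 7, 8, 9, 10, 11, 12, 13]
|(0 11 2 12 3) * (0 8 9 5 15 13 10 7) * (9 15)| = |(0 11 2 12 3 8 15 13 10 7)(5 9)| = 10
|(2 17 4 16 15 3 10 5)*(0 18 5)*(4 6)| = 11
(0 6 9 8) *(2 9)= (0 6 2 9 8)= [6, 1, 9, 3, 4, 5, 2, 7, 0, 8]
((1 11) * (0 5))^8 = (11) = [0, 1, 2, 3, 4, 5, 6, 7, 8, 9, 10, 11]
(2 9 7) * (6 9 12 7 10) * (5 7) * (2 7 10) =(2 12 5 10 6 9) =[0, 1, 12, 3, 4, 10, 9, 7, 8, 2, 6, 11, 5]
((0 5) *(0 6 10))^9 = (0 5 6 10) = [5, 1, 2, 3, 4, 6, 10, 7, 8, 9, 0]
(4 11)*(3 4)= (3 4 11)= [0, 1, 2, 4, 11, 5, 6, 7, 8, 9, 10, 3]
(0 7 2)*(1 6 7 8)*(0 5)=(0 8 1 6 7 2 5)=[8, 6, 5, 3, 4, 0, 7, 2, 1]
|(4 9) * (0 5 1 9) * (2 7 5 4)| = 10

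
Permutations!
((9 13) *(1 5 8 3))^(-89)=(1 3 8 5)(9 13)=[0, 3, 2, 8, 4, 1, 6, 7, 5, 13, 10, 11, 12, 9]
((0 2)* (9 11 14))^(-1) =(0 2)(9 14 11) =[2, 1, 0, 3, 4, 5, 6, 7, 8, 14, 10, 9, 12, 13, 11]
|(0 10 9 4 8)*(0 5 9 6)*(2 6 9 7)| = 9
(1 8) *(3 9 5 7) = [0, 8, 2, 9, 4, 7, 6, 3, 1, 5] = (1 8)(3 9 5 7)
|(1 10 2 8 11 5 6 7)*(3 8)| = 9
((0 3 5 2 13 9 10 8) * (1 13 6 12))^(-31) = (0 5 6 1 9 8 3 2 12 13 10) = [5, 9, 12, 2, 4, 6, 1, 7, 3, 8, 0, 11, 13, 10]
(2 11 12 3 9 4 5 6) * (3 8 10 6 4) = (2 11 12 8 10 6)(3 9)(4 5) = [0, 1, 11, 9, 5, 4, 2, 7, 10, 3, 6, 12, 8]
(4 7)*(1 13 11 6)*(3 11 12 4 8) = (1 13 12 4 7 8 3 11 6) = [0, 13, 2, 11, 7, 5, 1, 8, 3, 9, 10, 6, 4, 12]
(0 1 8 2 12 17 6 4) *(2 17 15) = (0 1 8 17 6 4)(2 12 15) = [1, 8, 12, 3, 0, 5, 4, 7, 17, 9, 10, 11, 15, 13, 14, 2, 16, 6]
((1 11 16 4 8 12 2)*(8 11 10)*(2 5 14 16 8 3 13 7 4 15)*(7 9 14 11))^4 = (1 9 2 13 15 3 16 10 14) = [0, 9, 13, 16, 4, 5, 6, 7, 8, 2, 14, 11, 12, 15, 1, 3, 10]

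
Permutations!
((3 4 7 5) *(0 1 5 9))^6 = [9, 0, 2, 5, 3, 1, 6, 4, 8, 7] = (0 9 7 4 3 5 1)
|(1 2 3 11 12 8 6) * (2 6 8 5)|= |(1 6)(2 3 11 12 5)|= 10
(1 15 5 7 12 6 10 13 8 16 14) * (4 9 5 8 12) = [0, 15, 2, 3, 9, 7, 10, 4, 16, 5, 13, 11, 6, 12, 1, 8, 14] = (1 15 8 16 14)(4 9 5 7)(6 10 13 12)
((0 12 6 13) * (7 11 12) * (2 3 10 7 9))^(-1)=(0 13 6 12 11 7 10 3 2 9)=[13, 1, 9, 2, 4, 5, 12, 10, 8, 0, 3, 7, 11, 6]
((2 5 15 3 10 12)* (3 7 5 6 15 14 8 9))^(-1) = (2 12 10 3 9 8 14 5 7 15 6) = [0, 1, 12, 9, 4, 7, 2, 15, 14, 8, 3, 11, 10, 13, 5, 6]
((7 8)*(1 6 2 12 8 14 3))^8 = (14) = [0, 1, 2, 3, 4, 5, 6, 7, 8, 9, 10, 11, 12, 13, 14]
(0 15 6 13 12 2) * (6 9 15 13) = (0 13 12 2)(9 15) = [13, 1, 0, 3, 4, 5, 6, 7, 8, 15, 10, 11, 2, 12, 14, 9]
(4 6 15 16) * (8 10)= (4 6 15 16)(8 10)= [0, 1, 2, 3, 6, 5, 15, 7, 10, 9, 8, 11, 12, 13, 14, 16, 4]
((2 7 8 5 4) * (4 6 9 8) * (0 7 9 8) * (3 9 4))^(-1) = [9, 1, 4, 7, 2, 8, 5, 0, 6, 3] = (0 9 3 7)(2 4)(5 8 6)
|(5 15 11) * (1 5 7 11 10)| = 4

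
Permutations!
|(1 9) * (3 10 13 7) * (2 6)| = 4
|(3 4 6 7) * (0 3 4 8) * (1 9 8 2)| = |(0 3 2 1 9 8)(4 6 7)| = 6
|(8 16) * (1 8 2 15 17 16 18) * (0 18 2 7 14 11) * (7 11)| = 18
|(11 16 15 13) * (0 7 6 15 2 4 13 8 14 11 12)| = 12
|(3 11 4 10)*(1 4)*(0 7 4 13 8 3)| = 20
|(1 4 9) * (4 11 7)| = |(1 11 7 4 9)| = 5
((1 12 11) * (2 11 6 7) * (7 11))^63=(1 11 6 12)(2 7)=[0, 11, 7, 3, 4, 5, 12, 2, 8, 9, 10, 6, 1]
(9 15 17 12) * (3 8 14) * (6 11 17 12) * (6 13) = [0, 1, 2, 8, 4, 5, 11, 7, 14, 15, 10, 17, 9, 6, 3, 12, 16, 13] = (3 8 14)(6 11 17 13)(9 15 12)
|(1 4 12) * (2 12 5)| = |(1 4 5 2 12)| = 5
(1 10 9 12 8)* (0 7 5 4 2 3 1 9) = (0 7 5 4 2 3 1 10)(8 9 12) = [7, 10, 3, 1, 2, 4, 6, 5, 9, 12, 0, 11, 8]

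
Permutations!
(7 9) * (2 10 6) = (2 10 6)(7 9) = [0, 1, 10, 3, 4, 5, 2, 9, 8, 7, 6]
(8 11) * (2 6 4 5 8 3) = (2 6 4 5 8 11 3) = [0, 1, 6, 2, 5, 8, 4, 7, 11, 9, 10, 3]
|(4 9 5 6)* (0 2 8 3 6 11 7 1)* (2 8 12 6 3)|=|(0 8 2 12 6 4 9 5 11 7 1)|=11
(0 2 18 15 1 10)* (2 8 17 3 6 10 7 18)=(0 8 17 3 6 10)(1 7 18 15)=[8, 7, 2, 6, 4, 5, 10, 18, 17, 9, 0, 11, 12, 13, 14, 1, 16, 3, 15]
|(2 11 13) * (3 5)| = 6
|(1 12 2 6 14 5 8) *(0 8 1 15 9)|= 12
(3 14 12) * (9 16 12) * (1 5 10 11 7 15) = (1 5 10 11 7 15)(3 14 9 16 12) = [0, 5, 2, 14, 4, 10, 6, 15, 8, 16, 11, 7, 3, 13, 9, 1, 12]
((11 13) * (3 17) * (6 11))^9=(3 17)=[0, 1, 2, 17, 4, 5, 6, 7, 8, 9, 10, 11, 12, 13, 14, 15, 16, 3]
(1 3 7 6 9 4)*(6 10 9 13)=(1 3 7 10 9 4)(6 13)=[0, 3, 2, 7, 1, 5, 13, 10, 8, 4, 9, 11, 12, 6]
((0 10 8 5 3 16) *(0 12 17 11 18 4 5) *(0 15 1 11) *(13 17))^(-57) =[17, 15, 2, 5, 18, 4, 6, 7, 10, 9, 0, 1, 16, 12, 14, 8, 3, 13, 11] =(0 17 13 12 16 3 5 4 18 11 1 15 8 10)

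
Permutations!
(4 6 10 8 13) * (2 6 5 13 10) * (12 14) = (2 6)(4 5 13)(8 10)(12 14) = [0, 1, 6, 3, 5, 13, 2, 7, 10, 9, 8, 11, 14, 4, 12]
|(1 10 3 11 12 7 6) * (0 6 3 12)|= 8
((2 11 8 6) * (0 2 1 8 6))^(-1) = (0 8 1 6 11 2) = [8, 6, 0, 3, 4, 5, 11, 7, 1, 9, 10, 2]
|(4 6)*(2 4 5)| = |(2 4 6 5)| = 4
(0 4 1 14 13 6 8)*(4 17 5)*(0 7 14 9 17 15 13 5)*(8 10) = [15, 9, 2, 3, 1, 4, 10, 14, 7, 17, 8, 11, 12, 6, 5, 13, 16, 0] = (0 15 13 6 10 8 7 14 5 4 1 9 17)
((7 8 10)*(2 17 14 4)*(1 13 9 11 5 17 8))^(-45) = (1 11 14 8)(2 7 9 17)(4 10 13 5) = [0, 11, 7, 3, 10, 4, 6, 9, 1, 17, 13, 14, 12, 5, 8, 15, 16, 2]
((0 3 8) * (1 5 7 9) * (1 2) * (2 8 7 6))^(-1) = (0 8 9 7 3)(1 2 6 5) = [8, 2, 6, 0, 4, 1, 5, 3, 9, 7]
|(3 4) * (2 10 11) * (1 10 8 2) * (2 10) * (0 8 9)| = |(0 8 10 11 1 2 9)(3 4)| = 14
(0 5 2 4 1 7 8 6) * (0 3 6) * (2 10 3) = (0 5 10 3 6 2 4 1 7 8) = [5, 7, 4, 6, 1, 10, 2, 8, 0, 9, 3]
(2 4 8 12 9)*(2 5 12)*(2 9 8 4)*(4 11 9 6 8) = (4 11 9 5 12)(6 8) = [0, 1, 2, 3, 11, 12, 8, 7, 6, 5, 10, 9, 4]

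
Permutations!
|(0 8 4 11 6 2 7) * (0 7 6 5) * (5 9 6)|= |(0 8 4 11 9 6 2 5)|= 8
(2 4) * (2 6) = [0, 1, 4, 3, 6, 5, 2] = (2 4 6)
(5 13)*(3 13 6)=(3 13 5 6)=[0, 1, 2, 13, 4, 6, 3, 7, 8, 9, 10, 11, 12, 5]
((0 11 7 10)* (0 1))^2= [7, 11, 2, 3, 4, 5, 6, 1, 8, 9, 0, 10]= (0 7 1 11 10)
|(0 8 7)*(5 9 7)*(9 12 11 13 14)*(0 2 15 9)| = |(0 8 5 12 11 13 14)(2 15 9 7)| = 28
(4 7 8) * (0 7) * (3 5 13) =(0 7 8 4)(3 5 13) =[7, 1, 2, 5, 0, 13, 6, 8, 4, 9, 10, 11, 12, 3]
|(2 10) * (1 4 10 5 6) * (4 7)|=7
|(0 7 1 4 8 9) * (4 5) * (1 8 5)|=4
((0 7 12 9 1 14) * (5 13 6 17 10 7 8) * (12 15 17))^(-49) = [12, 13, 2, 3, 4, 1, 0, 10, 9, 5, 17, 11, 8, 14, 6, 7, 16, 15] = (0 12 8 9 5 1 13 14 6)(7 10 17 15)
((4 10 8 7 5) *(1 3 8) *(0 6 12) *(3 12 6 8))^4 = [4, 7, 2, 3, 0, 12, 6, 1, 10, 9, 8, 11, 5] = (0 4)(1 7)(5 12)(8 10)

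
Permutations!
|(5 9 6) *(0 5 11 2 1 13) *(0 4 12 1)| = |(0 5 9 6 11 2)(1 13 4 12)| = 12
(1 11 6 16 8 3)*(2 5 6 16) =(1 11 16 8 3)(2 5 6) =[0, 11, 5, 1, 4, 6, 2, 7, 3, 9, 10, 16, 12, 13, 14, 15, 8]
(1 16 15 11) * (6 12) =[0, 16, 2, 3, 4, 5, 12, 7, 8, 9, 10, 1, 6, 13, 14, 11, 15] =(1 16 15 11)(6 12)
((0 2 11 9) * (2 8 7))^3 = (0 2)(7 9)(8 11) = [2, 1, 0, 3, 4, 5, 6, 9, 11, 7, 10, 8]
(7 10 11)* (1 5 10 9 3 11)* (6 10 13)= [0, 5, 2, 11, 4, 13, 10, 9, 8, 3, 1, 7, 12, 6]= (1 5 13 6 10)(3 11 7 9)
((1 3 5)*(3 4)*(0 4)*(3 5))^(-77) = (0 1 5 4) = [1, 5, 2, 3, 0, 4]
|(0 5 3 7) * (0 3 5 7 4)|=|(0 7 3 4)|=4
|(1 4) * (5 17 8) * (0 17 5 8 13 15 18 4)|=7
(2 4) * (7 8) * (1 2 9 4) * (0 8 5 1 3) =[8, 2, 3, 0, 9, 1, 6, 5, 7, 4] =(0 8 7 5 1 2 3)(4 9)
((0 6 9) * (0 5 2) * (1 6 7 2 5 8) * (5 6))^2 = [2, 6, 7, 3, 4, 9, 8, 0, 5, 1] = (0 2 7)(1 6 8 5 9)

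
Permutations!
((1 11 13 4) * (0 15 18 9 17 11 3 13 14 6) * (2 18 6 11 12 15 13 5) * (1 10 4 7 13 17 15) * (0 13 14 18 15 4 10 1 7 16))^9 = (0 1 17 3 12 5 7 2 14 15 11 6 18 13 9 16 4) = [1, 17, 14, 12, 0, 7, 18, 2, 8, 16, 10, 6, 5, 9, 15, 11, 4, 3, 13]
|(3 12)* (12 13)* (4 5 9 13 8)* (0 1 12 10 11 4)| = |(0 1 12 3 8)(4 5 9 13 10 11)| = 30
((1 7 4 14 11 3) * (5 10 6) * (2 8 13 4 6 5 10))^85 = (1 7 6 10 5 2 8 13 4 14 11 3) = [0, 7, 8, 1, 14, 2, 10, 6, 13, 9, 5, 3, 12, 4, 11]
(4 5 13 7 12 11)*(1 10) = (1 10)(4 5 13 7 12 11) = [0, 10, 2, 3, 5, 13, 6, 12, 8, 9, 1, 4, 11, 7]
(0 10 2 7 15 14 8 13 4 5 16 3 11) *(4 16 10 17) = (0 17 4 5 10 2 7 15 14 8 13 16 3 11) = [17, 1, 7, 11, 5, 10, 6, 15, 13, 9, 2, 0, 12, 16, 8, 14, 3, 4]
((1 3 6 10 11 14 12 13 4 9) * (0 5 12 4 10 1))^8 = (0 9 4 14 11 10 13 12 5)(1 6 3) = [9, 6, 2, 1, 14, 0, 3, 7, 8, 4, 13, 10, 5, 12, 11]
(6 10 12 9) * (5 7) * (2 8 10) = [0, 1, 8, 3, 4, 7, 2, 5, 10, 6, 12, 11, 9] = (2 8 10 12 9 6)(5 7)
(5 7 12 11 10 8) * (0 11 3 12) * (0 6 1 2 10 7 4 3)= (0 11 7 6 1 2 10 8 5 4 3 12)= [11, 2, 10, 12, 3, 4, 1, 6, 5, 9, 8, 7, 0]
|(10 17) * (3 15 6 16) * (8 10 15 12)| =|(3 12 8 10 17 15 6 16)| =8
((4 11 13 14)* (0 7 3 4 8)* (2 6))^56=(14)=[0, 1, 2, 3, 4, 5, 6, 7, 8, 9, 10, 11, 12, 13, 14]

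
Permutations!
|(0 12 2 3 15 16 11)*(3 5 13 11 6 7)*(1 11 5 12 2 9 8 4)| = 40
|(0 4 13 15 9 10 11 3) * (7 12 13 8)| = |(0 4 8 7 12 13 15 9 10 11 3)| = 11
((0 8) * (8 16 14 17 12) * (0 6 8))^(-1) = [12, 1, 2, 3, 4, 5, 8, 7, 6, 9, 10, 11, 17, 13, 16, 15, 0, 14] = (0 12 17 14 16)(6 8)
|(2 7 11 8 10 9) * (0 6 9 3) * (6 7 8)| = |(0 7 11 6 9 2 8 10 3)| = 9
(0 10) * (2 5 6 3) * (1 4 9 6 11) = (0 10)(1 4 9 6 3 2 5 11) = [10, 4, 5, 2, 9, 11, 3, 7, 8, 6, 0, 1]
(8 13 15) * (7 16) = (7 16)(8 13 15) = [0, 1, 2, 3, 4, 5, 6, 16, 13, 9, 10, 11, 12, 15, 14, 8, 7]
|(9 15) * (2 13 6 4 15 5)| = 7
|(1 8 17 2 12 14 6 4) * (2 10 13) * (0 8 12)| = 30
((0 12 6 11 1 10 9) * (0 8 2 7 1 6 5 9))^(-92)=(0 1 2 9 12 10 7 8 5)=[1, 2, 9, 3, 4, 0, 6, 8, 5, 12, 7, 11, 10]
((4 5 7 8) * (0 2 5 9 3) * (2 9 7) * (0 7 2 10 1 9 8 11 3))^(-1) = [9, 10, 4, 11, 8, 2, 6, 3, 0, 1, 5, 7] = (0 9 1 10 5 2 4 8)(3 11 7)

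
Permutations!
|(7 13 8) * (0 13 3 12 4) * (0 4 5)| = |(0 13 8 7 3 12 5)| = 7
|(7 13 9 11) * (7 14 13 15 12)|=|(7 15 12)(9 11 14 13)|=12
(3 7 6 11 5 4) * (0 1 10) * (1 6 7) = [6, 10, 2, 1, 3, 4, 11, 7, 8, 9, 0, 5] = (0 6 11 5 4 3 1 10)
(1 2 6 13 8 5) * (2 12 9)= (1 12 9 2 6 13 8 5)= [0, 12, 6, 3, 4, 1, 13, 7, 5, 2, 10, 11, 9, 8]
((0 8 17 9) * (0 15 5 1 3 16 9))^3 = (17)(1 9)(3 15)(5 16) = [0, 9, 2, 15, 4, 16, 6, 7, 8, 1, 10, 11, 12, 13, 14, 3, 5, 17]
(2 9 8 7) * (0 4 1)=(0 4 1)(2 9 8 7)=[4, 0, 9, 3, 1, 5, 6, 2, 7, 8]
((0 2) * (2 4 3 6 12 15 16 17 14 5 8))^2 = (0 3 12 16 14 8)(2 4 6 15 17 5) = [3, 1, 4, 12, 6, 2, 15, 7, 0, 9, 10, 11, 16, 13, 8, 17, 14, 5]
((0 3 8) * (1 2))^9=(8)(1 2)=[0, 2, 1, 3, 4, 5, 6, 7, 8]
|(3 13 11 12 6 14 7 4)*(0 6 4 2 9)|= |(0 6 14 7 2 9)(3 13 11 12 4)|= 30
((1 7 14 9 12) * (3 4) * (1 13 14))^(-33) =(1 7)(3 4)(9 14 13 12) =[0, 7, 2, 4, 3, 5, 6, 1, 8, 14, 10, 11, 9, 12, 13]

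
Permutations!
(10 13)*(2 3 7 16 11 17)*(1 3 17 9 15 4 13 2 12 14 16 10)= [0, 3, 17, 7, 13, 5, 6, 10, 8, 15, 2, 9, 14, 1, 16, 4, 11, 12]= (1 3 7 10 2 17 12 14 16 11 9 15 4 13)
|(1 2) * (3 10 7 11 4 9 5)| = |(1 2)(3 10 7 11 4 9 5)| = 14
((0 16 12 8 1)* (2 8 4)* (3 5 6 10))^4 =(0 2 16 8 12 1 4) =[2, 4, 16, 3, 0, 5, 6, 7, 12, 9, 10, 11, 1, 13, 14, 15, 8]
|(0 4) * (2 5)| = |(0 4)(2 5)| = 2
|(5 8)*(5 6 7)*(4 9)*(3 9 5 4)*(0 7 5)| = 6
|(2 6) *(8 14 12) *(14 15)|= |(2 6)(8 15 14 12)|= 4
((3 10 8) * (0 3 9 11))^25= (0 3 10 8 9 11)= [3, 1, 2, 10, 4, 5, 6, 7, 9, 11, 8, 0]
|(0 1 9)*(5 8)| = 6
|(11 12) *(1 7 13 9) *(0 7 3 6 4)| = 8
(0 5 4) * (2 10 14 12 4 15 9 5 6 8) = (0 6 8 2 10 14 12 4)(5 15 9) = [6, 1, 10, 3, 0, 15, 8, 7, 2, 5, 14, 11, 4, 13, 12, 9]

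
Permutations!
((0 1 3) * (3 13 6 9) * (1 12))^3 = (0 13 3 1 9 12 6) = [13, 9, 2, 1, 4, 5, 0, 7, 8, 12, 10, 11, 6, 3]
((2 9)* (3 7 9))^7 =(2 9 7 3) =[0, 1, 9, 2, 4, 5, 6, 3, 8, 7]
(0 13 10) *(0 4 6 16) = (0 13 10 4 6 16) = [13, 1, 2, 3, 6, 5, 16, 7, 8, 9, 4, 11, 12, 10, 14, 15, 0]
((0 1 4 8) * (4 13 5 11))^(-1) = (0 8 4 11 5 13 1) = [8, 0, 2, 3, 11, 13, 6, 7, 4, 9, 10, 5, 12, 1]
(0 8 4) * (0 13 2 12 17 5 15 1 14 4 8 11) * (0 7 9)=[11, 14, 12, 3, 13, 15, 6, 9, 8, 0, 10, 7, 17, 2, 4, 1, 16, 5]=(0 11 7 9)(1 14 4 13 2 12 17 5 15)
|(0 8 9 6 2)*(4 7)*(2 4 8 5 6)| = 8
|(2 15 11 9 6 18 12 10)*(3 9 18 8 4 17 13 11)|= |(2 15 3 9 6 8 4 17 13 11 18 12 10)|= 13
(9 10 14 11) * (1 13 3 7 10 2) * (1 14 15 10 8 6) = (1 13 3 7 8 6)(2 14 11 9)(10 15) = [0, 13, 14, 7, 4, 5, 1, 8, 6, 2, 15, 9, 12, 3, 11, 10]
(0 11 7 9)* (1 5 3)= (0 11 7 9)(1 5 3)= [11, 5, 2, 1, 4, 3, 6, 9, 8, 0, 10, 7]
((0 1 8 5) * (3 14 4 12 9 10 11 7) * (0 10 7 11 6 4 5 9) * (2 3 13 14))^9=(0 6 14 9)(1 4 5 7)(2 3)(8 12 10 13)=[6, 4, 3, 2, 5, 7, 14, 1, 12, 0, 13, 11, 10, 8, 9]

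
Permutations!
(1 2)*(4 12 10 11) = [0, 2, 1, 3, 12, 5, 6, 7, 8, 9, 11, 4, 10] = (1 2)(4 12 10 11)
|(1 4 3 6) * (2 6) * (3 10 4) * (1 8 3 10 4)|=|(1 10)(2 6 8 3)|=4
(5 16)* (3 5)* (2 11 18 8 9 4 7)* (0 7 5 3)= (0 7 2 11 18 8 9 4 5 16)= [7, 1, 11, 3, 5, 16, 6, 2, 9, 4, 10, 18, 12, 13, 14, 15, 0, 17, 8]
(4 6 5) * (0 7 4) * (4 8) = [7, 1, 2, 3, 6, 0, 5, 8, 4] = (0 7 8 4 6 5)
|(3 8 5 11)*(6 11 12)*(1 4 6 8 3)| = 12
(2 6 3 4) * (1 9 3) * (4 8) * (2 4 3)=(1 9 2 6)(3 8)=[0, 9, 6, 8, 4, 5, 1, 7, 3, 2]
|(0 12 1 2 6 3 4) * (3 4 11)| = 6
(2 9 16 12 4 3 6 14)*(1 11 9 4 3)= (1 11 9 16 12 3 6 14 2 4)= [0, 11, 4, 6, 1, 5, 14, 7, 8, 16, 10, 9, 3, 13, 2, 15, 12]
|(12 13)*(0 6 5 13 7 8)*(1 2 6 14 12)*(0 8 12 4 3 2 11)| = |(0 14 4 3 2 6 5 13 1 11)(7 12)| = 10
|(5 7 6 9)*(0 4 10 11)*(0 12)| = |(0 4 10 11 12)(5 7 6 9)| = 20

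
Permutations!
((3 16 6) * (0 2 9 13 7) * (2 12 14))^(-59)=(0 9 12 13 14 7 2)(3 16 6)=[9, 1, 0, 16, 4, 5, 3, 2, 8, 12, 10, 11, 13, 14, 7, 15, 6]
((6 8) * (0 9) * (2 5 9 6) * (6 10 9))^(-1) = [9, 1, 8, 3, 4, 2, 5, 7, 6, 10, 0] = (0 9 10)(2 8 6 5)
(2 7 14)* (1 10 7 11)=(1 10 7 14 2 11)=[0, 10, 11, 3, 4, 5, 6, 14, 8, 9, 7, 1, 12, 13, 2]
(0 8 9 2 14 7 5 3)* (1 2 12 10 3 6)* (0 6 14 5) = (0 8 9 12 10 3 6 1 2 5 14 7) = [8, 2, 5, 6, 4, 14, 1, 0, 9, 12, 3, 11, 10, 13, 7]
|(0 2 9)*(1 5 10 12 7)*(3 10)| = 6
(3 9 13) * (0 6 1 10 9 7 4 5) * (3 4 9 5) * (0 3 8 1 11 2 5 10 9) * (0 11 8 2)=[6, 9, 5, 7, 2, 3, 8, 11, 1, 13, 10, 0, 12, 4]=(0 6 8 1 9 13 4 2 5 3 7 11)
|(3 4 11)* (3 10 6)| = |(3 4 11 10 6)| = 5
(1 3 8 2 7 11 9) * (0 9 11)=(11)(0 9 1 3 8 2 7)=[9, 3, 7, 8, 4, 5, 6, 0, 2, 1, 10, 11]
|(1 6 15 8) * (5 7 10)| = 12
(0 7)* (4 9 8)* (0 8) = (0 7 8 4 9) = [7, 1, 2, 3, 9, 5, 6, 8, 4, 0]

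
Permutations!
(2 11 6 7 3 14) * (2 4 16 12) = (2 11 6 7 3 14 4 16 12) = [0, 1, 11, 14, 16, 5, 7, 3, 8, 9, 10, 6, 2, 13, 4, 15, 12]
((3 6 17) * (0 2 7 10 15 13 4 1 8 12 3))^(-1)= (0 17 6 3 12 8 1 4 13 15 10 7 2)= [17, 4, 0, 12, 13, 5, 3, 2, 1, 9, 7, 11, 8, 15, 14, 10, 16, 6]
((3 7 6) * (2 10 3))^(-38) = (2 3 6 10 7) = [0, 1, 3, 6, 4, 5, 10, 2, 8, 9, 7]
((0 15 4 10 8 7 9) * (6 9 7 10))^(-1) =(0 9 6 4 15)(8 10) =[9, 1, 2, 3, 15, 5, 4, 7, 10, 6, 8, 11, 12, 13, 14, 0]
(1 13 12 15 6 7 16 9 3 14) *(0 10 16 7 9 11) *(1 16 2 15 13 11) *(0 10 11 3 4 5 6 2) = [11, 3, 15, 14, 5, 6, 9, 7, 8, 4, 0, 10, 13, 12, 16, 2, 1] = (0 11 10)(1 3 14 16)(2 15)(4 5 6 9)(12 13)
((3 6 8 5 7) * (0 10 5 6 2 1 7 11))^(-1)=(0 11 5 10)(1 2 3 7)(6 8)=[11, 2, 3, 7, 4, 10, 8, 1, 6, 9, 0, 5]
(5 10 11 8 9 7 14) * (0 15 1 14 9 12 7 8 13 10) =(0 15 1 14 5)(7 9 8 12)(10 11 13) =[15, 14, 2, 3, 4, 0, 6, 9, 12, 8, 11, 13, 7, 10, 5, 1]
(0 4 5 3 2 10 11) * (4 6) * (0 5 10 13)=(0 6 4 10 11 5 3 2 13)=[6, 1, 13, 2, 10, 3, 4, 7, 8, 9, 11, 5, 12, 0]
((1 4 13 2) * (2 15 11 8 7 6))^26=(1 2 6 7 8 11 15 13 4)=[0, 2, 6, 3, 1, 5, 7, 8, 11, 9, 10, 15, 12, 4, 14, 13]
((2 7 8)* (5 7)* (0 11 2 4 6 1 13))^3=[5, 11, 8, 3, 13, 4, 0, 6, 1, 9, 10, 7, 12, 2]=(0 5 4 13 2 8 1 11 7 6)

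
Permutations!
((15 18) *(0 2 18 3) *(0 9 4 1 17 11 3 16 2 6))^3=(0 6)(1 3)(2 16 15 18)(4 11)(9 17)=[6, 3, 16, 1, 11, 5, 0, 7, 8, 17, 10, 4, 12, 13, 14, 18, 15, 9, 2]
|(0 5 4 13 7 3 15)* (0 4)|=|(0 5)(3 15 4 13 7)|=10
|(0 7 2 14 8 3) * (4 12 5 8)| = 9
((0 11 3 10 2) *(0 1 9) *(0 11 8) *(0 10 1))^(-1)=(0 2 10 8)(1 3 11 9)=[2, 3, 10, 11, 4, 5, 6, 7, 0, 1, 8, 9]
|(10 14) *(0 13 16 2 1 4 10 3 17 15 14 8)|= 8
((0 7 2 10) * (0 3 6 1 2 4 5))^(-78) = (0 4)(1 10 6 2 3)(5 7) = [4, 10, 3, 1, 0, 7, 2, 5, 8, 9, 6]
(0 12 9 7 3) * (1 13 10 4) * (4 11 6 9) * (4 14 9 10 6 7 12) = (0 4 1 13 6 10 11 7 3)(9 12 14) = [4, 13, 2, 0, 1, 5, 10, 3, 8, 12, 11, 7, 14, 6, 9]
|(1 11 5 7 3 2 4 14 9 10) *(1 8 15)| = |(1 11 5 7 3 2 4 14 9 10 8 15)| = 12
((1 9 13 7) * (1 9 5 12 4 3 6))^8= [0, 12, 2, 1, 6, 4, 5, 13, 8, 7, 10, 11, 3, 9]= (1 12 3)(4 6 5)(7 13 9)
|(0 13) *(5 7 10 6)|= 4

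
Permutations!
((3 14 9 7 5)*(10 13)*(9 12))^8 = (3 12 7)(5 14 9) = [0, 1, 2, 12, 4, 14, 6, 3, 8, 5, 10, 11, 7, 13, 9]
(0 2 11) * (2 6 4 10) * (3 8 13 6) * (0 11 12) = (0 3 8 13 6 4 10 2 12) = [3, 1, 12, 8, 10, 5, 4, 7, 13, 9, 2, 11, 0, 6]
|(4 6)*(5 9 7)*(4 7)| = 5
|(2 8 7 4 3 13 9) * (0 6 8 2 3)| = 15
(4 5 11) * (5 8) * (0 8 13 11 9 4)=[8, 1, 2, 3, 13, 9, 6, 7, 5, 4, 10, 0, 12, 11]=(0 8 5 9 4 13 11)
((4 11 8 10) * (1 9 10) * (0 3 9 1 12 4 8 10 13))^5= (0 3 9 13)= [3, 1, 2, 9, 4, 5, 6, 7, 8, 13, 10, 11, 12, 0]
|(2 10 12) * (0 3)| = 6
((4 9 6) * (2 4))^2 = (2 9)(4 6) = [0, 1, 9, 3, 6, 5, 4, 7, 8, 2]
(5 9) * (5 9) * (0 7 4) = [7, 1, 2, 3, 0, 5, 6, 4, 8, 9] = (9)(0 7 4)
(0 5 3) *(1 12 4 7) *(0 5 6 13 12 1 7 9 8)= (0 6 13 12 4 9 8)(3 5)= [6, 1, 2, 5, 9, 3, 13, 7, 0, 8, 10, 11, 4, 12]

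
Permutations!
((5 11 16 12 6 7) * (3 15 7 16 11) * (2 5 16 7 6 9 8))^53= (2 15 16 8 3 7 9 5 6 12)= [0, 1, 15, 7, 4, 6, 12, 9, 3, 5, 10, 11, 2, 13, 14, 16, 8]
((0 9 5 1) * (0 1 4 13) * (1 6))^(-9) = (0 9 5 4 13)(1 6) = [9, 6, 2, 3, 13, 4, 1, 7, 8, 5, 10, 11, 12, 0]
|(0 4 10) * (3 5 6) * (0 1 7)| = 15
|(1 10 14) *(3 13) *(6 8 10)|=10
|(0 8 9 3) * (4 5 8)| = |(0 4 5 8 9 3)| = 6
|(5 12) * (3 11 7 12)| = |(3 11 7 12 5)| = 5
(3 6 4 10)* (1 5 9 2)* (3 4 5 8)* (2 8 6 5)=(1 6 2)(3 5 9 8)(4 10)=[0, 6, 1, 5, 10, 9, 2, 7, 3, 8, 4]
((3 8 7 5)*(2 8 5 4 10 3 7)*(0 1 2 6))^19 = (0 6 8 2 1)(3 10 4 7 5) = [6, 0, 1, 10, 7, 3, 8, 5, 2, 9, 4]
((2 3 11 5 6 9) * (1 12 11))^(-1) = (1 3 2 9 6 5 11 12) = [0, 3, 9, 2, 4, 11, 5, 7, 8, 6, 10, 12, 1]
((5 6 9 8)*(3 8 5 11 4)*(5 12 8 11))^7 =(3 11 4)(5 9 8 6 12) =[0, 1, 2, 11, 3, 9, 12, 7, 6, 8, 10, 4, 5]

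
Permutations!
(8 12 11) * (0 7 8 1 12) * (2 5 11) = (0 7 8)(1 12 2 5 11) = [7, 12, 5, 3, 4, 11, 6, 8, 0, 9, 10, 1, 2]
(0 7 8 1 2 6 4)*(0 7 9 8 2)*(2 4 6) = (0 9 8 1)(4 7) = [9, 0, 2, 3, 7, 5, 6, 4, 1, 8]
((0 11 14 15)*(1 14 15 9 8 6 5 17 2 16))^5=(0 15 11)(1 5 14 17 9 2 8 16 6)=[15, 5, 8, 3, 4, 14, 1, 7, 16, 2, 10, 0, 12, 13, 17, 11, 6, 9]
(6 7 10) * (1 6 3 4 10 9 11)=[0, 6, 2, 4, 10, 5, 7, 9, 8, 11, 3, 1]=(1 6 7 9 11)(3 4 10)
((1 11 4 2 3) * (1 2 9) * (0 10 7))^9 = (1 11 4 9)(2 3) = [0, 11, 3, 2, 9, 5, 6, 7, 8, 1, 10, 4]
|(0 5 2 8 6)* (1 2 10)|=|(0 5 10 1 2 8 6)|=7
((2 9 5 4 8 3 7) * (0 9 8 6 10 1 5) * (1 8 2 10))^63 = (0 9)(1 6 4 5)(3 8 10 7) = [9, 6, 2, 8, 5, 1, 4, 3, 10, 0, 7]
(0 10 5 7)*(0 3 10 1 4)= (0 1 4)(3 10 5 7)= [1, 4, 2, 10, 0, 7, 6, 3, 8, 9, 5]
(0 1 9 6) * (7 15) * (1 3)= (0 3 1 9 6)(7 15)= [3, 9, 2, 1, 4, 5, 0, 15, 8, 6, 10, 11, 12, 13, 14, 7]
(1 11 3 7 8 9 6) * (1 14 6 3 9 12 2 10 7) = (1 11 9 3)(2 10 7 8 12)(6 14) = [0, 11, 10, 1, 4, 5, 14, 8, 12, 3, 7, 9, 2, 13, 6]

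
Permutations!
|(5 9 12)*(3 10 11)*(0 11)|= |(0 11 3 10)(5 9 12)|= 12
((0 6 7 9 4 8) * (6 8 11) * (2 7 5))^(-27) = (0 8)(2 7 9 4 11 6 5) = [8, 1, 7, 3, 11, 2, 5, 9, 0, 4, 10, 6]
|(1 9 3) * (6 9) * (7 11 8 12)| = 4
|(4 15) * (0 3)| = |(0 3)(4 15)| = 2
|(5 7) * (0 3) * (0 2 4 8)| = |(0 3 2 4 8)(5 7)| = 10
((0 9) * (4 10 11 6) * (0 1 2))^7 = (0 2 1 9)(4 6 11 10) = [2, 9, 1, 3, 6, 5, 11, 7, 8, 0, 4, 10]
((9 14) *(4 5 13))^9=(9 14)=[0, 1, 2, 3, 4, 5, 6, 7, 8, 14, 10, 11, 12, 13, 9]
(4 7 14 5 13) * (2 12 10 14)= (2 12 10 14 5 13 4 7)= [0, 1, 12, 3, 7, 13, 6, 2, 8, 9, 14, 11, 10, 4, 5]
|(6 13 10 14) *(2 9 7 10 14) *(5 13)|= |(2 9 7 10)(5 13 14 6)|= 4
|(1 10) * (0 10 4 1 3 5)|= 4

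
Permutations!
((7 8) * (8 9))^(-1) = [0, 1, 2, 3, 4, 5, 6, 8, 9, 7] = (7 8 9)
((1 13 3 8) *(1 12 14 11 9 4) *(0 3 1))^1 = [3, 13, 2, 8, 0, 5, 6, 7, 12, 4, 10, 9, 14, 1, 11] = (0 3 8 12 14 11 9 4)(1 13)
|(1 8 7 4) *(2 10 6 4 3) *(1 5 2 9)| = |(1 8 7 3 9)(2 10 6 4 5)| = 5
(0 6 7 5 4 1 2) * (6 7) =(0 7 5 4 1 2) =[7, 2, 0, 3, 1, 4, 6, 5]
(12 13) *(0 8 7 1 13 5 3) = (0 8 7 1 13 12 5 3) = [8, 13, 2, 0, 4, 3, 6, 1, 7, 9, 10, 11, 5, 12]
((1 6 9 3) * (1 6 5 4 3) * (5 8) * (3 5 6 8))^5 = [0, 1, 2, 3, 5, 4, 6, 7, 8, 9] = (9)(4 5)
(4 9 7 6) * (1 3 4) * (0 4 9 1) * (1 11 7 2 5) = (0 4 11 7 6)(1 3 9 2 5) = [4, 3, 5, 9, 11, 1, 0, 6, 8, 2, 10, 7]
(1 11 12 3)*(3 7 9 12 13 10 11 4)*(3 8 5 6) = (1 4 8 5 6 3)(7 9 12)(10 11 13) = [0, 4, 2, 1, 8, 6, 3, 9, 5, 12, 11, 13, 7, 10]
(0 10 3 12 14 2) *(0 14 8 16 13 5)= (0 10 3 12 8 16 13 5)(2 14)= [10, 1, 14, 12, 4, 0, 6, 7, 16, 9, 3, 11, 8, 5, 2, 15, 13]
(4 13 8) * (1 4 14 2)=[0, 4, 1, 3, 13, 5, 6, 7, 14, 9, 10, 11, 12, 8, 2]=(1 4 13 8 14 2)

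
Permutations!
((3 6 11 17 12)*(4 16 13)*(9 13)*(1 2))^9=(1 2)(3 12 17 11 6)(4 16 9 13)=[0, 2, 1, 12, 16, 5, 3, 7, 8, 13, 10, 6, 17, 4, 14, 15, 9, 11]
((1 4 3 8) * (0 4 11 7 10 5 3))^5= (0 4)(1 3 10 11 8 5 7)= [4, 3, 2, 10, 0, 7, 6, 1, 5, 9, 11, 8]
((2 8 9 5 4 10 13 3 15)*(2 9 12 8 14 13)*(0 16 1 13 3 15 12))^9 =(0 2 15 8 10 13 12 4 1 3 5 16 14 9) =[2, 3, 15, 5, 1, 16, 6, 7, 10, 0, 13, 11, 4, 12, 9, 8, 14]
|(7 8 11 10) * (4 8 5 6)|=|(4 8 11 10 7 5 6)|=7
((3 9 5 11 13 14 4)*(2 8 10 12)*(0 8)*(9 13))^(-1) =(0 2 12 10 8)(3 4 14 13)(5 9 11) =[2, 1, 12, 4, 14, 9, 6, 7, 0, 11, 8, 5, 10, 3, 13]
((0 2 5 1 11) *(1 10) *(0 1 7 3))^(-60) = [0, 1, 2, 3, 4, 5, 6, 7, 8, 9, 10, 11] = (11)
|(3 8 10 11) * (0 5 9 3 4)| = 8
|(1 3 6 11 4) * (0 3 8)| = |(0 3 6 11 4 1 8)| = 7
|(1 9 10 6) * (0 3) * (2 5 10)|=6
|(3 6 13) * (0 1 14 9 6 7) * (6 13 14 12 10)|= |(0 1 12 10 6 14 9 13 3 7)|= 10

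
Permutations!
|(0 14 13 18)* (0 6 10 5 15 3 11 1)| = 11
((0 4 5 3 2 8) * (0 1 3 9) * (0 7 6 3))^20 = (9) = [0, 1, 2, 3, 4, 5, 6, 7, 8, 9]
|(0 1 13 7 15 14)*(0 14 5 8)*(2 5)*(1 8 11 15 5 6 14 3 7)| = |(0 8)(1 13)(2 6 14 3 7 5 11 15)| = 8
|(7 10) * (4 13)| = 2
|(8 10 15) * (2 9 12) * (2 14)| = |(2 9 12 14)(8 10 15)| = 12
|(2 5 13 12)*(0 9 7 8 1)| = |(0 9 7 8 1)(2 5 13 12)| = 20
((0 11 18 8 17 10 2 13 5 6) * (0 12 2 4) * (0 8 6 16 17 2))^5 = (18)(2 10 5 8 17 13 4 16) = [0, 1, 10, 3, 16, 8, 6, 7, 17, 9, 5, 11, 12, 4, 14, 15, 2, 13, 18]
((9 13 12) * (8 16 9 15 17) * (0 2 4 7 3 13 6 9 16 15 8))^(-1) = [17, 1, 0, 7, 2, 5, 9, 4, 12, 6, 10, 11, 13, 3, 14, 8, 16, 15] = (0 17 15 8 12 13 3 7 4 2)(6 9)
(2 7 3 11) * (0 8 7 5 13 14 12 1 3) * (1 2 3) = (0 8 7)(2 5 13 14 12)(3 11) = [8, 1, 5, 11, 4, 13, 6, 0, 7, 9, 10, 3, 2, 14, 12]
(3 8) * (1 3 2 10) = (1 3 8 2 10) = [0, 3, 10, 8, 4, 5, 6, 7, 2, 9, 1]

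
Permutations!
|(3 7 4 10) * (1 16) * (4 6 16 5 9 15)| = |(1 5 9 15 4 10 3 7 6 16)| = 10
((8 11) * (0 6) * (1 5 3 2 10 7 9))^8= [0, 5, 10, 2, 4, 3, 6, 9, 8, 1, 7, 11]= (11)(1 5 3 2 10 7 9)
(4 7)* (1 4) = (1 4 7) = [0, 4, 2, 3, 7, 5, 6, 1]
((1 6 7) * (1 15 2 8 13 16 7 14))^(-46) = (1 14 6)(2 13 7)(8 16 15) = [0, 14, 13, 3, 4, 5, 1, 2, 16, 9, 10, 11, 12, 7, 6, 8, 15]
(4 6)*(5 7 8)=(4 6)(5 7 8)=[0, 1, 2, 3, 6, 7, 4, 8, 5]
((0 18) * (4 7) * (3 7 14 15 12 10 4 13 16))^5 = (0 18)(3 7 13 16) = [18, 1, 2, 7, 4, 5, 6, 13, 8, 9, 10, 11, 12, 16, 14, 15, 3, 17, 0]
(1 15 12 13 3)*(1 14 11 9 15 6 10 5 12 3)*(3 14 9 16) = [0, 6, 2, 9, 4, 12, 10, 7, 8, 15, 5, 16, 13, 1, 11, 14, 3] = (1 6 10 5 12 13)(3 9 15 14 11 16)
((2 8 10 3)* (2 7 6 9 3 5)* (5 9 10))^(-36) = (3 9 10 6 7) = [0, 1, 2, 9, 4, 5, 7, 3, 8, 10, 6]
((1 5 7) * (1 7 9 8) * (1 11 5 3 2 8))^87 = (1 8 9 2 5 3 11) = [0, 8, 5, 11, 4, 3, 6, 7, 9, 2, 10, 1]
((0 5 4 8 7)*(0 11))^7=(0 5 4 8 7 11)=[5, 1, 2, 3, 8, 4, 6, 11, 7, 9, 10, 0]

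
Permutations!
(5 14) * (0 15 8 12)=[15, 1, 2, 3, 4, 14, 6, 7, 12, 9, 10, 11, 0, 13, 5, 8]=(0 15 8 12)(5 14)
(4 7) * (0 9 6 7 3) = [9, 1, 2, 0, 3, 5, 7, 4, 8, 6] = (0 9 6 7 4 3)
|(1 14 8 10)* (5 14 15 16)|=|(1 15 16 5 14 8 10)|=7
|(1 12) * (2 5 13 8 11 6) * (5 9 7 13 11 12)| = 10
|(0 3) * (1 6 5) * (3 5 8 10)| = |(0 5 1 6 8 10 3)| = 7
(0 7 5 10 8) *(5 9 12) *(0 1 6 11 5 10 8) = [7, 6, 2, 3, 4, 8, 11, 9, 1, 12, 0, 5, 10] = (0 7 9 12 10)(1 6 11 5 8)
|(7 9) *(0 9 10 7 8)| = |(0 9 8)(7 10)| = 6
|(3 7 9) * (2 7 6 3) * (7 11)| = |(2 11 7 9)(3 6)| = 4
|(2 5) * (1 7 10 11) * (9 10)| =10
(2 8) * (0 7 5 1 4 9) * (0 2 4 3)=(0 7 5 1 3)(2 8 4 9)=[7, 3, 8, 0, 9, 1, 6, 5, 4, 2]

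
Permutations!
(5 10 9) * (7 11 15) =(5 10 9)(7 11 15) =[0, 1, 2, 3, 4, 10, 6, 11, 8, 5, 9, 15, 12, 13, 14, 7]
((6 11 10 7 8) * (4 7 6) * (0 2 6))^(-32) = (0 11 2 10 6)(4 7 8) = [11, 1, 10, 3, 7, 5, 0, 8, 4, 9, 6, 2]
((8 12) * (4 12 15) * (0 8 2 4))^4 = [8, 1, 4, 3, 12, 5, 6, 7, 15, 9, 10, 11, 2, 13, 14, 0] = (0 8 15)(2 4 12)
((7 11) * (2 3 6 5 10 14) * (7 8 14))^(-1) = (2 14 8 11 7 10 5 6 3) = [0, 1, 14, 2, 4, 6, 3, 10, 11, 9, 5, 7, 12, 13, 8]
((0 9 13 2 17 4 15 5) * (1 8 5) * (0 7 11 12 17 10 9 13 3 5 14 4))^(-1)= [17, 15, 13, 9, 14, 3, 6, 5, 1, 10, 2, 7, 11, 0, 8, 4, 16, 12]= (0 17 12 11 7 5 3 9 10 2 13)(1 15 4 14 8)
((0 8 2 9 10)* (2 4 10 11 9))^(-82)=[4, 1, 2, 3, 0, 5, 6, 7, 10, 9, 8, 11]=(11)(0 4)(8 10)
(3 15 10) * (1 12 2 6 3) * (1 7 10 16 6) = [0, 12, 1, 15, 4, 5, 3, 10, 8, 9, 7, 11, 2, 13, 14, 16, 6] = (1 12 2)(3 15 16 6)(7 10)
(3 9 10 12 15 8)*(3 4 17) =[0, 1, 2, 9, 17, 5, 6, 7, 4, 10, 12, 11, 15, 13, 14, 8, 16, 3] =(3 9 10 12 15 8 4 17)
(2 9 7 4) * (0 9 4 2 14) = [9, 1, 4, 3, 14, 5, 6, 2, 8, 7, 10, 11, 12, 13, 0] = (0 9 7 2 4 14)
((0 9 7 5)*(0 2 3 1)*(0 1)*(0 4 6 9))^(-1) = (2 5 7 9 6 4 3) = [0, 1, 5, 2, 3, 7, 4, 9, 8, 6]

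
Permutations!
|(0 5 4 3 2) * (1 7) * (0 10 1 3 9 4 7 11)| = |(0 5 7 3 2 10 1 11)(4 9)| = 8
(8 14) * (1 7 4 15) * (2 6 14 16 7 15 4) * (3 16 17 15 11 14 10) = [0, 11, 6, 16, 4, 5, 10, 2, 17, 9, 3, 14, 12, 13, 8, 1, 7, 15] = (1 11 14 8 17 15)(2 6 10 3 16 7)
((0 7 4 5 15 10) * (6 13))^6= (15)= [0, 1, 2, 3, 4, 5, 6, 7, 8, 9, 10, 11, 12, 13, 14, 15]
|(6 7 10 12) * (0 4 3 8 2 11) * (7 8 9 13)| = 12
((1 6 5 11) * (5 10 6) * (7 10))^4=[0, 5, 2, 3, 4, 11, 7, 10, 8, 9, 6, 1]=(1 5 11)(6 7 10)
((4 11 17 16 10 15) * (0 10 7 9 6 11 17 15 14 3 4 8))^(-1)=(0 8 15 11 6 9 7 16 17 4 3 14 10)=[8, 1, 2, 14, 3, 5, 9, 16, 15, 7, 0, 6, 12, 13, 10, 11, 17, 4]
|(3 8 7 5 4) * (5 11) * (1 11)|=|(1 11 5 4 3 8 7)|=7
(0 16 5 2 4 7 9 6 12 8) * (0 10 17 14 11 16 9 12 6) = (0 9)(2 4 7 12 8 10 17 14 11 16 5) = [9, 1, 4, 3, 7, 2, 6, 12, 10, 0, 17, 16, 8, 13, 11, 15, 5, 14]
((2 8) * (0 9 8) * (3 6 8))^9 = (0 6)(2 3)(8 9) = [6, 1, 3, 2, 4, 5, 0, 7, 9, 8]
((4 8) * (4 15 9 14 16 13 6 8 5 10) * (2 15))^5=(2 13 9 8 16 15 6 14)(4 10 5)=[0, 1, 13, 3, 10, 4, 14, 7, 16, 8, 5, 11, 12, 9, 2, 6, 15]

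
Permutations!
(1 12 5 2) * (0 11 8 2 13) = (0 11 8 2 1 12 5 13) = [11, 12, 1, 3, 4, 13, 6, 7, 2, 9, 10, 8, 5, 0]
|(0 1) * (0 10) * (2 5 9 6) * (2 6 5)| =6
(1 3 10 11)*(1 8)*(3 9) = (1 9 3 10 11 8) = [0, 9, 2, 10, 4, 5, 6, 7, 1, 3, 11, 8]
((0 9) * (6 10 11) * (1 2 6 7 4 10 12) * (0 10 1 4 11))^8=(0 10 9)(1 12 2 4 6)=[10, 12, 4, 3, 6, 5, 1, 7, 8, 0, 9, 11, 2]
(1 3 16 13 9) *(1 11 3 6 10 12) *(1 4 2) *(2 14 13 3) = (1 6 10 12 4 14 13 9 11 2)(3 16) = [0, 6, 1, 16, 14, 5, 10, 7, 8, 11, 12, 2, 4, 9, 13, 15, 3]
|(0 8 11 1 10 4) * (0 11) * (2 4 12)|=6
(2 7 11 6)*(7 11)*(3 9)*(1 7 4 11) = (1 7 4 11 6 2)(3 9) = [0, 7, 1, 9, 11, 5, 2, 4, 8, 3, 10, 6]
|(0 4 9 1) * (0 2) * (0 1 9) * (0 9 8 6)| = 10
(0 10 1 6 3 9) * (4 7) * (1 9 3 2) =[10, 6, 1, 3, 7, 5, 2, 4, 8, 0, 9] =(0 10 9)(1 6 2)(4 7)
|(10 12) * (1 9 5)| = |(1 9 5)(10 12)| = 6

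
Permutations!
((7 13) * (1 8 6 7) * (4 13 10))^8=(1 8 6 7 10 4 13)=[0, 8, 2, 3, 13, 5, 7, 10, 6, 9, 4, 11, 12, 1]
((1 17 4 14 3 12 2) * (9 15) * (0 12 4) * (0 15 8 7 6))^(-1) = (0 6 7 8 9 15 17 1 2 12)(3 14 4) = [6, 2, 12, 14, 3, 5, 7, 8, 9, 15, 10, 11, 0, 13, 4, 17, 16, 1]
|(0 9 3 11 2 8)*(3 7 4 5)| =9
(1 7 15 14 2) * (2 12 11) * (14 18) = (1 7 15 18 14 12 11 2) = [0, 7, 1, 3, 4, 5, 6, 15, 8, 9, 10, 2, 11, 13, 12, 18, 16, 17, 14]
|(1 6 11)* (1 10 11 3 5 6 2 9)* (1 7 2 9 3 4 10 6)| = 12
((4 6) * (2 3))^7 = (2 3)(4 6) = [0, 1, 3, 2, 6, 5, 4]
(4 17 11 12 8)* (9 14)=[0, 1, 2, 3, 17, 5, 6, 7, 4, 14, 10, 12, 8, 13, 9, 15, 16, 11]=(4 17 11 12 8)(9 14)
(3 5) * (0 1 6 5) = (0 1 6 5 3) = [1, 6, 2, 0, 4, 3, 5]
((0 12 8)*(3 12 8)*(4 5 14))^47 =[8, 1, 2, 12, 14, 4, 6, 7, 0, 9, 10, 11, 3, 13, 5] =(0 8)(3 12)(4 14 5)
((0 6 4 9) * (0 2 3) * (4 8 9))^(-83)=(0 6 8 9 2 3)=[6, 1, 3, 0, 4, 5, 8, 7, 9, 2]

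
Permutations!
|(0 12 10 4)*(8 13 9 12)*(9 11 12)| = |(0 8 13 11 12 10 4)| = 7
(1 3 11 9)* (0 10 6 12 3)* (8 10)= (0 8 10 6 12 3 11 9 1)= [8, 0, 2, 11, 4, 5, 12, 7, 10, 1, 6, 9, 3]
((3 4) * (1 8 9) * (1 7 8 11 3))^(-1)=(1 4 3 11)(7 9 8)=[0, 4, 2, 11, 3, 5, 6, 9, 7, 8, 10, 1]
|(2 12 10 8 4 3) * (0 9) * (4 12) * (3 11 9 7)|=|(0 7 3 2 4 11 9)(8 12 10)|=21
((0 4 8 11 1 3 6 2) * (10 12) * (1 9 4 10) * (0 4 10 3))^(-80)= (0 10 8 6 1 9 4 3 12 11 2)= [10, 9, 0, 12, 3, 5, 1, 7, 6, 4, 8, 2, 11]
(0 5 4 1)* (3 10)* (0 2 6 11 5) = [0, 2, 6, 10, 1, 4, 11, 7, 8, 9, 3, 5] = (1 2 6 11 5 4)(3 10)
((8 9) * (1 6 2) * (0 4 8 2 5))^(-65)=[5, 2, 9, 3, 0, 6, 1, 7, 4, 8]=(0 5 6 1 2 9 8 4)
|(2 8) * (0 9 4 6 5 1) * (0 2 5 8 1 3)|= |(0 9 4 6 8 5 3)(1 2)|= 14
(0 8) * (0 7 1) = [8, 0, 2, 3, 4, 5, 6, 1, 7] = (0 8 7 1)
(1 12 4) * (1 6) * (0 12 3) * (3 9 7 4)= (0 12 3)(1 9 7 4 6)= [12, 9, 2, 0, 6, 5, 1, 4, 8, 7, 10, 11, 3]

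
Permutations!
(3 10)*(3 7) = (3 10 7) = [0, 1, 2, 10, 4, 5, 6, 3, 8, 9, 7]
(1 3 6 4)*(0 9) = [9, 3, 2, 6, 1, 5, 4, 7, 8, 0] = (0 9)(1 3 6 4)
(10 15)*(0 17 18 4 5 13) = (0 17 18 4 5 13)(10 15) = [17, 1, 2, 3, 5, 13, 6, 7, 8, 9, 15, 11, 12, 0, 14, 10, 16, 18, 4]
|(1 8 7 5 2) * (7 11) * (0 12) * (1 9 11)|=|(0 12)(1 8)(2 9 11 7 5)|=10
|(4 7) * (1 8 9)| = 6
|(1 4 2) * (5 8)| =|(1 4 2)(5 8)| =6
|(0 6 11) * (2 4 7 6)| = |(0 2 4 7 6 11)| = 6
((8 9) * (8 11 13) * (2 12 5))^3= (8 13 11 9)= [0, 1, 2, 3, 4, 5, 6, 7, 13, 8, 10, 9, 12, 11]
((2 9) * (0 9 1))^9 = (0 9 2 1) = [9, 0, 1, 3, 4, 5, 6, 7, 8, 2]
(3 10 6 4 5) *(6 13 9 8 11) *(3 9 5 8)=(3 10 13 5 9)(4 8 11 6)=[0, 1, 2, 10, 8, 9, 4, 7, 11, 3, 13, 6, 12, 5]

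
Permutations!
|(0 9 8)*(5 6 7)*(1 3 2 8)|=6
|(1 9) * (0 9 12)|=|(0 9 1 12)|=4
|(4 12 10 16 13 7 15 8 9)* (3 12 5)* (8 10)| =|(3 12 8 9 4 5)(7 15 10 16 13)| =30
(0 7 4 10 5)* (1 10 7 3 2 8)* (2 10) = (0 3 10 5)(1 2 8)(4 7) = [3, 2, 8, 10, 7, 0, 6, 4, 1, 9, 5]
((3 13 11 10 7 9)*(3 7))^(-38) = [0, 1, 2, 11, 4, 5, 6, 7, 8, 9, 13, 3, 12, 10] = (3 11)(10 13)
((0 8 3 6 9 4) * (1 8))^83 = (0 4 9 6 3 8 1) = [4, 0, 2, 8, 9, 5, 3, 7, 1, 6]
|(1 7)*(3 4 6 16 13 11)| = 6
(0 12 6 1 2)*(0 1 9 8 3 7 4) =(0 12 6 9 8 3 7 4)(1 2) =[12, 2, 1, 7, 0, 5, 9, 4, 3, 8, 10, 11, 6]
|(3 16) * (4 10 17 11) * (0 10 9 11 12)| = |(0 10 17 12)(3 16)(4 9 11)| = 12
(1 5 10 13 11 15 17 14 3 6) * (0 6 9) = (0 6 1 5 10 13 11 15 17 14 3 9) = [6, 5, 2, 9, 4, 10, 1, 7, 8, 0, 13, 15, 12, 11, 3, 17, 16, 14]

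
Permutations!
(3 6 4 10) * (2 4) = (2 4 10 3 6) = [0, 1, 4, 6, 10, 5, 2, 7, 8, 9, 3]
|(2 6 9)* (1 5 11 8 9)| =|(1 5 11 8 9 2 6)| =7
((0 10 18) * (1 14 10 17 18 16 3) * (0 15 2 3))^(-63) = [14, 15, 17, 18, 4, 5, 6, 7, 8, 9, 3, 11, 12, 13, 2, 0, 1, 10, 16] = (0 14 2 17 10 3 18 16 1 15)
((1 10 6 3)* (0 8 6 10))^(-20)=(10)=[0, 1, 2, 3, 4, 5, 6, 7, 8, 9, 10]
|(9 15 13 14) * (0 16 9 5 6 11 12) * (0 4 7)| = |(0 16 9 15 13 14 5 6 11 12 4 7)| = 12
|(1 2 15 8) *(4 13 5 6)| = 4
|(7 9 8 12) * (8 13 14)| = |(7 9 13 14 8 12)| = 6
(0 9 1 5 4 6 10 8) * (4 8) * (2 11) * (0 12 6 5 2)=(0 9 1 2 11)(4 5 8 12 6 10)=[9, 2, 11, 3, 5, 8, 10, 7, 12, 1, 4, 0, 6]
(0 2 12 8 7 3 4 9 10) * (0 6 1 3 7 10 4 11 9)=(0 2 12 8 10 6 1 3 11 9 4)=[2, 3, 12, 11, 0, 5, 1, 7, 10, 4, 6, 9, 8]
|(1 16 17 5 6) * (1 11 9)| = 7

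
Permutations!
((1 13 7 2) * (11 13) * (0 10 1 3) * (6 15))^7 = (0 3 2 7 13 11 1 10)(6 15) = [3, 10, 7, 2, 4, 5, 15, 13, 8, 9, 0, 1, 12, 11, 14, 6]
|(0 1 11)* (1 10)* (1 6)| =|(0 10 6 1 11)| =5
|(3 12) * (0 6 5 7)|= 4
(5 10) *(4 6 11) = (4 6 11)(5 10) = [0, 1, 2, 3, 6, 10, 11, 7, 8, 9, 5, 4]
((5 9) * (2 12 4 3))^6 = (2 4)(3 12) = [0, 1, 4, 12, 2, 5, 6, 7, 8, 9, 10, 11, 3]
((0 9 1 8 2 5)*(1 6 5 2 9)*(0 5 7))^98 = (0 8 6)(1 9 7) = [8, 9, 2, 3, 4, 5, 0, 1, 6, 7]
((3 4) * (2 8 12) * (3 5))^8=(2 12 8)(3 5 4)=[0, 1, 12, 5, 3, 4, 6, 7, 2, 9, 10, 11, 8]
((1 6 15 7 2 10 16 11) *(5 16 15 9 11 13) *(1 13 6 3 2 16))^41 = (1 7 13 10 9 3 16 5 15 11 2 6) = [0, 7, 6, 16, 4, 15, 1, 13, 8, 3, 9, 2, 12, 10, 14, 11, 5]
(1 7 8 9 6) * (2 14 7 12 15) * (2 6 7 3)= (1 12 15 6)(2 14 3)(7 8 9)= [0, 12, 14, 2, 4, 5, 1, 8, 9, 7, 10, 11, 15, 13, 3, 6]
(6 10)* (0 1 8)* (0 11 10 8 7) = (0 1 7)(6 8 11 10) = [1, 7, 2, 3, 4, 5, 8, 0, 11, 9, 6, 10]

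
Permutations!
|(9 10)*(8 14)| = 2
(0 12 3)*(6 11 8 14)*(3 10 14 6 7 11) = (0 12 10 14 7 11 8 6 3) = [12, 1, 2, 0, 4, 5, 3, 11, 6, 9, 14, 8, 10, 13, 7]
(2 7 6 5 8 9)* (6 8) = (2 7 8 9)(5 6) = [0, 1, 7, 3, 4, 6, 5, 8, 9, 2]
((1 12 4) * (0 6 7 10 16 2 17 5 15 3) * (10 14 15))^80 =[7, 4, 2, 6, 12, 5, 14, 15, 8, 9, 10, 11, 1, 13, 3, 0, 16, 17] =(17)(0 7 15)(1 4 12)(3 6 14)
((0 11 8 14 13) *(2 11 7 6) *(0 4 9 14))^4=(14)(0 11 6)(2 7 8)=[11, 1, 7, 3, 4, 5, 0, 8, 2, 9, 10, 6, 12, 13, 14]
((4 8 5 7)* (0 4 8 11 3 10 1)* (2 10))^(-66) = [2, 3, 4, 0, 10, 5, 6, 7, 8, 9, 11, 1] = (0 2 4 10 11 1 3)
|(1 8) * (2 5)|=2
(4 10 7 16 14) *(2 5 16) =[0, 1, 5, 3, 10, 16, 6, 2, 8, 9, 7, 11, 12, 13, 4, 15, 14] =(2 5 16 14 4 10 7)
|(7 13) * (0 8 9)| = |(0 8 9)(7 13)| = 6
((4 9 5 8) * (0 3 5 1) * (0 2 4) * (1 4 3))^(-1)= (0 8 5 3 2 1)(4 9)= [8, 0, 1, 2, 9, 3, 6, 7, 5, 4]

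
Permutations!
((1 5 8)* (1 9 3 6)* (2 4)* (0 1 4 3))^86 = (0 1 5 8 9)(2 6)(3 4) = [1, 5, 6, 4, 3, 8, 2, 7, 9, 0]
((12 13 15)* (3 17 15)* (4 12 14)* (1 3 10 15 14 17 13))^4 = (1 15 12 10 4 13 14 3 17) = [0, 15, 2, 17, 13, 5, 6, 7, 8, 9, 4, 11, 10, 14, 3, 12, 16, 1]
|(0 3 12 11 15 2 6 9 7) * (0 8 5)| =|(0 3 12 11 15 2 6 9 7 8 5)| =11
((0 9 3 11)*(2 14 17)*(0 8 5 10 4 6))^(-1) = (0 6 4 10 5 8 11 3 9)(2 17 14) = [6, 1, 17, 9, 10, 8, 4, 7, 11, 0, 5, 3, 12, 13, 2, 15, 16, 14]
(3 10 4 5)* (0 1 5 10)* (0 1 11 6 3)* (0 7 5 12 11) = (1 12 11 6 3)(4 10)(5 7) = [0, 12, 2, 1, 10, 7, 3, 5, 8, 9, 4, 6, 11]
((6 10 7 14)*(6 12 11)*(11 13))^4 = (6 12 10 13 7 11 14) = [0, 1, 2, 3, 4, 5, 12, 11, 8, 9, 13, 14, 10, 7, 6]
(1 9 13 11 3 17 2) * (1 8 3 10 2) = (1 9 13 11 10 2 8 3 17) = [0, 9, 8, 17, 4, 5, 6, 7, 3, 13, 2, 10, 12, 11, 14, 15, 16, 1]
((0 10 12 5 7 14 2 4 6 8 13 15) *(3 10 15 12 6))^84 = (15)(2 12 10 14 13 3 7 8 4 5 6) = [0, 1, 12, 7, 5, 6, 2, 8, 4, 9, 14, 11, 10, 3, 13, 15]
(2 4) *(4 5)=(2 5 4)=[0, 1, 5, 3, 2, 4]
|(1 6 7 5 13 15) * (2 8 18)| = 6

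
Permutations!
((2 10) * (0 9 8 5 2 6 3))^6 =(0 6 2 8)(3 10 5 9) =[6, 1, 8, 10, 4, 9, 2, 7, 0, 3, 5]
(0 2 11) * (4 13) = [2, 1, 11, 3, 13, 5, 6, 7, 8, 9, 10, 0, 12, 4] = (0 2 11)(4 13)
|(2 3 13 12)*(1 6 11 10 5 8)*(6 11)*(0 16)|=|(0 16)(1 11 10 5 8)(2 3 13 12)|=20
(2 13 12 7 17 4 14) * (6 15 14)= (2 13 12 7 17 4 6 15 14)= [0, 1, 13, 3, 6, 5, 15, 17, 8, 9, 10, 11, 7, 12, 2, 14, 16, 4]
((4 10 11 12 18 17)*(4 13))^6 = (4 13 17 18 12 11 10) = [0, 1, 2, 3, 13, 5, 6, 7, 8, 9, 4, 10, 11, 17, 14, 15, 16, 18, 12]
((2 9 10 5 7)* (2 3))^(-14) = [0, 1, 7, 5, 4, 9, 6, 10, 8, 3, 2] = (2 7 10)(3 5 9)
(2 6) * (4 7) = (2 6)(4 7) = [0, 1, 6, 3, 7, 5, 2, 4]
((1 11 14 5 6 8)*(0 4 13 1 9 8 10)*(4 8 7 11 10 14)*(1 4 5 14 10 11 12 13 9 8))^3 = (14)(0 5)(1 6)(4 12 9 13 7)(10 11) = [5, 6, 2, 3, 12, 0, 1, 4, 8, 13, 11, 10, 9, 7, 14]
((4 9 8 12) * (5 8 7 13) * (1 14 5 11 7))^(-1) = [0, 9, 2, 3, 12, 14, 6, 11, 5, 4, 10, 13, 8, 7, 1] = (1 9 4 12 8 5 14)(7 11 13)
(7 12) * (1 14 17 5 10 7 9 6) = (1 14 17 5 10 7 12 9 6) = [0, 14, 2, 3, 4, 10, 1, 12, 8, 6, 7, 11, 9, 13, 17, 15, 16, 5]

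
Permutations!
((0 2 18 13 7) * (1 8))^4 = (0 7 13 18 2) = [7, 1, 0, 3, 4, 5, 6, 13, 8, 9, 10, 11, 12, 18, 14, 15, 16, 17, 2]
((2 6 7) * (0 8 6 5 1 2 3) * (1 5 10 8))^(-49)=[3, 0, 1, 7, 4, 5, 8, 6, 10, 9, 2]=(0 3 7 6 8 10 2 1)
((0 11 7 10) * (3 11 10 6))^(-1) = (0 10)(3 6 7 11) = [10, 1, 2, 6, 4, 5, 7, 11, 8, 9, 0, 3]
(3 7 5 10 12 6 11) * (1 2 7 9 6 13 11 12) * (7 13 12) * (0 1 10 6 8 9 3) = (0 1 2 13 11)(5 6 7)(8 9) = [1, 2, 13, 3, 4, 6, 7, 5, 9, 8, 10, 0, 12, 11]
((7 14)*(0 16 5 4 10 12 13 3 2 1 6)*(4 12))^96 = (0 2 12)(1 13 16)(3 5 6) = [2, 13, 12, 5, 4, 6, 3, 7, 8, 9, 10, 11, 0, 16, 14, 15, 1]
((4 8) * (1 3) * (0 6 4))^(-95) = (0 6 4 8)(1 3) = [6, 3, 2, 1, 8, 5, 4, 7, 0]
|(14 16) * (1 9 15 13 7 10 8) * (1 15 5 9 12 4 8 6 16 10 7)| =12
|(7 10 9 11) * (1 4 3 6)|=|(1 4 3 6)(7 10 9 11)|=4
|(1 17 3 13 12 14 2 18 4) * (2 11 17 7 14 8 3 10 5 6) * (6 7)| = |(1 6 2 18 4)(3 13 12 8)(5 7 14 11 17 10)| = 60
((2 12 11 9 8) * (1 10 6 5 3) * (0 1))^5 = (12)(0 3 5 6 10 1) = [3, 0, 2, 5, 4, 6, 10, 7, 8, 9, 1, 11, 12]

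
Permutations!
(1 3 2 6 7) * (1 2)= (1 3)(2 6 7)= [0, 3, 6, 1, 4, 5, 7, 2]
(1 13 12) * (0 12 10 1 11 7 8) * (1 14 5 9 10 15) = (0 12 11 7 8)(1 13 15)(5 9 10 14) = [12, 13, 2, 3, 4, 9, 6, 8, 0, 10, 14, 7, 11, 15, 5, 1]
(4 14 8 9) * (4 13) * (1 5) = (1 5)(4 14 8 9 13) = [0, 5, 2, 3, 14, 1, 6, 7, 9, 13, 10, 11, 12, 4, 8]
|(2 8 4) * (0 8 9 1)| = 6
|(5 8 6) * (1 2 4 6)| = |(1 2 4 6 5 8)| = 6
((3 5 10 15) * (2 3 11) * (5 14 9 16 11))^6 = (16) = [0, 1, 2, 3, 4, 5, 6, 7, 8, 9, 10, 11, 12, 13, 14, 15, 16]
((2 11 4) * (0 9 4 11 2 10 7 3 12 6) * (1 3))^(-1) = (0 6 12 3 1 7 10 4 9) = [6, 7, 2, 1, 9, 5, 12, 10, 8, 0, 4, 11, 3]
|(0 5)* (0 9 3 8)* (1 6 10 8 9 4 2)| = 8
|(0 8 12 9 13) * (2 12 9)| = 4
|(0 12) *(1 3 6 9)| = 4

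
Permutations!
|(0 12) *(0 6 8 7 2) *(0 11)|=7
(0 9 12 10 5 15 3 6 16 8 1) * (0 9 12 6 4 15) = (0 12 10 5)(1 9 6 16 8)(3 4 15) = [12, 9, 2, 4, 15, 0, 16, 7, 1, 6, 5, 11, 10, 13, 14, 3, 8]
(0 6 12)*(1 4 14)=(0 6 12)(1 4 14)=[6, 4, 2, 3, 14, 5, 12, 7, 8, 9, 10, 11, 0, 13, 1]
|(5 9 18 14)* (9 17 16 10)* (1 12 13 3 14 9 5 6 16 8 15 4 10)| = 42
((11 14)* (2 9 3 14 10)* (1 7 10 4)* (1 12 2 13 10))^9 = (1 7)(2 3 11 12 9 14 4)(10 13) = [0, 7, 3, 11, 2, 5, 6, 1, 8, 14, 13, 12, 9, 10, 4]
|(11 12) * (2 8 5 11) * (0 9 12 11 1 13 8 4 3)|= 12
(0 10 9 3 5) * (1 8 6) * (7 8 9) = [10, 9, 2, 5, 4, 0, 1, 8, 6, 3, 7] = (0 10 7 8 6 1 9 3 5)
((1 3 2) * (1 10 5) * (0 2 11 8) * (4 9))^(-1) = (0 8 11 3 1 5 10 2)(4 9) = [8, 5, 0, 1, 9, 10, 6, 7, 11, 4, 2, 3]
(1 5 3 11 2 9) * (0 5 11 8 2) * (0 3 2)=(0 5 2 9 1 11 3 8)=[5, 11, 9, 8, 4, 2, 6, 7, 0, 1, 10, 3]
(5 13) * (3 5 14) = (3 5 13 14) = [0, 1, 2, 5, 4, 13, 6, 7, 8, 9, 10, 11, 12, 14, 3]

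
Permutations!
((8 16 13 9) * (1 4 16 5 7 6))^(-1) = (1 6 7 5 8 9 13 16 4) = [0, 6, 2, 3, 1, 8, 7, 5, 9, 13, 10, 11, 12, 16, 14, 15, 4]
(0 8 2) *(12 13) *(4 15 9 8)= (0 4 15 9 8 2)(12 13)= [4, 1, 0, 3, 15, 5, 6, 7, 2, 8, 10, 11, 13, 12, 14, 9]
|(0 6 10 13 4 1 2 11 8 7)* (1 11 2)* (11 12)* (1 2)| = 18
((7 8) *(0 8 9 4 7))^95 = (0 8)(4 9 7) = [8, 1, 2, 3, 9, 5, 6, 4, 0, 7]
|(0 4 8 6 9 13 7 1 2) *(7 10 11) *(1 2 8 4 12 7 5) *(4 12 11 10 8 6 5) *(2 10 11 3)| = |(0 3 2)(1 6 9 13 8 5)(4 12 7 10 11)| = 30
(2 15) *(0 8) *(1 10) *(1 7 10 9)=(0 8)(1 9)(2 15)(7 10)=[8, 9, 15, 3, 4, 5, 6, 10, 0, 1, 7, 11, 12, 13, 14, 2]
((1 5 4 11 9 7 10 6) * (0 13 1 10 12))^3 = (0 5 9)(1 11 12)(4 7 13)(6 10) = [5, 11, 2, 3, 7, 9, 10, 13, 8, 0, 6, 12, 1, 4]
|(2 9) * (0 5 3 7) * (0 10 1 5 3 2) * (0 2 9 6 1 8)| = 5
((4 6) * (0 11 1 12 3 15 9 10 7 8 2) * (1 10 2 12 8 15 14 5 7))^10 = [15, 0, 7, 1, 4, 12, 6, 3, 11, 5, 2, 9, 10, 13, 8, 14] = (0 15 14 8 11 9 5 12 10 2 7 3 1)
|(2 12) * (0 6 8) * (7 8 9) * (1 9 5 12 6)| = 20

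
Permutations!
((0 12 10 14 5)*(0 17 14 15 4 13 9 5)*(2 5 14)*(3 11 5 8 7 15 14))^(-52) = (2 15 9 5 8 4 3 17 7 13 11) = [0, 1, 15, 17, 3, 8, 6, 13, 4, 5, 10, 2, 12, 11, 14, 9, 16, 7]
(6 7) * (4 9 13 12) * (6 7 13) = (4 9 6 13 12) = [0, 1, 2, 3, 9, 5, 13, 7, 8, 6, 10, 11, 4, 12]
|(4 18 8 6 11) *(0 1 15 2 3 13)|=|(0 1 15 2 3 13)(4 18 8 6 11)|=30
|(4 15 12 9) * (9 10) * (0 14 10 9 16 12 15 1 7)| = |(0 14 10 16 12 9 4 1 7)| = 9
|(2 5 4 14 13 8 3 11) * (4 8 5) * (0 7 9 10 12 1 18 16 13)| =16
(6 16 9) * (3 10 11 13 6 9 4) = (3 10 11 13 6 16 4) = [0, 1, 2, 10, 3, 5, 16, 7, 8, 9, 11, 13, 12, 6, 14, 15, 4]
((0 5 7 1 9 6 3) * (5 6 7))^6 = (9) = [0, 1, 2, 3, 4, 5, 6, 7, 8, 9]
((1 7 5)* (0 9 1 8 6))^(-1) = [6, 9, 2, 3, 4, 7, 8, 1, 5, 0] = (0 6 8 5 7 1 9)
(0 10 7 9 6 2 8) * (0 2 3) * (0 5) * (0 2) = (0 10 7 9 6 3 5 2 8) = [10, 1, 8, 5, 4, 2, 3, 9, 0, 6, 7]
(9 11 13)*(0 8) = (0 8)(9 11 13) = [8, 1, 2, 3, 4, 5, 6, 7, 0, 11, 10, 13, 12, 9]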